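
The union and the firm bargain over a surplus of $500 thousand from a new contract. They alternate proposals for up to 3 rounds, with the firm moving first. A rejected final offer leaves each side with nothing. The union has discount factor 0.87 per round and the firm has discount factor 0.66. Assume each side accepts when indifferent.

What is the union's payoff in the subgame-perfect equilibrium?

By backward induction:
Round 3 (the firm proposes): rejection yields 0 for the union; the firm offers 0 and keeps 500.
Round 2 (the union proposes): the firm can get 500 next round, worth 0.66 × 500 = 330 now, so the union offers 330, keeping 170.
Round 1 (the firm proposes): the union can get 170 next round, worth 0.87 × 170 = 147.9 now, so the firm offers 147.9, keeping 352.1.

147.9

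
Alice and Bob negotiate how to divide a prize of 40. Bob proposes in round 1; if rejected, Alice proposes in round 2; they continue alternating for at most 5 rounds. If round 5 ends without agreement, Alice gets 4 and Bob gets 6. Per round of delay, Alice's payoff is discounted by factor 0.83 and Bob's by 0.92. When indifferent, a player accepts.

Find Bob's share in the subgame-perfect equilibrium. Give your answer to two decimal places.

By backward induction:
Round 5 (Bob proposes): Alice gets 4 if talks fail, so Bob offers 4 and keeps 36.
Round 4 (Alice proposes): Bob can get 36 next round, worth 0.92 × 36 = 33.12 now. Alice offers 33.12 and keeps 40 − 33.12 = 6.88.
Round 3 (Bob proposes): Alice can get 6.88 next round, worth 0.83 × 6.88 = 5.7104 now; Bob offers that and keeps 34.2896.
Round 2 (Alice proposes): Bob can get 34.2896 next round, worth 0.92 × 34.2896 = 31.546432 now. Alice offers 31.546432 and keeps 40 − 31.546432 = 8.453568.
Round 1 (Bob proposes): Alice can get 8.453568 next round, worth 0.83 × 8.453568 = 7.01646144 now. Bob offers 7.01646144 and keeps 40 − 7.01646144 = 32.98353856.

32.98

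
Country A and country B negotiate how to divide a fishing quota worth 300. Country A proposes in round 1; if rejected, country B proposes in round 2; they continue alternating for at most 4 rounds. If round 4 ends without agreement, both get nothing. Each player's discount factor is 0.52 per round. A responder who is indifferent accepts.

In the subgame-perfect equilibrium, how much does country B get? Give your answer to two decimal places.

Round 4 (country B proposes): rejection yields 0 for country A; country B offers 0 and keeps 300.
Round 3 (country A proposes): country B can get 300 next round, worth 0.52 × 300 = 156 now, so country A offers 156, keeping 144.
Round 2 (country B proposes): country A can get 144 next round, worth 0.52 × 144 = 74.88 now, so country B offers 74.88, keeping 225.12.
Round 1 (country A proposes): country B can get 225.12 next round, worth 0.52 × 225.12 = 117.0624 now, so country A offers 117.0624, keeping 182.9376.

117.06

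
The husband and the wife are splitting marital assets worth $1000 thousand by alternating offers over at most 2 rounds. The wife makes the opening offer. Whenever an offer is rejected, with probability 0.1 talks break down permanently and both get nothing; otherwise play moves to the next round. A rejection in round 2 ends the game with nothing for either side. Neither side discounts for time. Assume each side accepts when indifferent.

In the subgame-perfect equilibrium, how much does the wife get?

100

By backward induction:
Round 2 (the husband proposes): rejection yields 0 for the wife; the husband offers 0 and keeps 1000.
Round 1 (the wife proposes): rejecting gives the husband an expected 0.9 × 1000 = 900, so the wife offers 900, keeping 100.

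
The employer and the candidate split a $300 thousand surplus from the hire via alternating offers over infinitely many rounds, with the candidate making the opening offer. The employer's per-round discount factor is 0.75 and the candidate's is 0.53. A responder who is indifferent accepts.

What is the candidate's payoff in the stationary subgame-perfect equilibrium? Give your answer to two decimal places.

124.48

In a stationary SPE each proposer offers the other exactly their discounted continuation value.
If the candidate keeps x when proposing and the employer keeps y when proposing, then x = 300 − 0.75y and y = 300 − 0.53x.
Solving: x = 300(1 − 0.75) / (1 − 0.53·0.75) = 75 / 0.6025 ≈ 124.4813.
The employer gets 300 − 124.4813 ≈ 175.5187.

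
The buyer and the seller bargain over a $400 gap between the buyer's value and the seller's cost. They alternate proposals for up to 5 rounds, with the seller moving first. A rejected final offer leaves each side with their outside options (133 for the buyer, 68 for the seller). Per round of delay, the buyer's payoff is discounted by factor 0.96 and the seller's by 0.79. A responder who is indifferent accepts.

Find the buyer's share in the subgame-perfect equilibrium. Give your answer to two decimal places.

218.30

Round 5 (the seller proposes): the buyer gets 133 if talks fail, so the seller offers 133 and keeps 267.
Round 4 (the buyer proposes): the seller can get 267 next round, worth 0.79 × 267 = 210.93 now. The buyer offers 210.93 and keeps 400 − 210.93 = 189.07.
Round 3 (the seller proposes): the buyer can get 189.07 next round, worth 0.96 × 189.07 = 181.5072 now; the seller offers that and keeps 218.4928.
Round 2 (the buyer proposes): the seller can get 218.4928 next round, worth 0.79 × 218.4928 = 172.609312 now, so the buyer offers 172.609312, keeping 227.390688.
Round 1 (the seller proposes): the buyer can get 227.390688 next round, worth 0.96 × 227.390688 = 218.29506048 now. The seller offers 218.29506048 and keeps 400 − 218.29506048 = 181.70493952.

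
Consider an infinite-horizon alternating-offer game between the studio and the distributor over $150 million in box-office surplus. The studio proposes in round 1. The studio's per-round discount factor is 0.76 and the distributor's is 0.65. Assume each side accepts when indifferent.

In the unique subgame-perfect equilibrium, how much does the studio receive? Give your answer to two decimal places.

In a stationary SPE each proposer offers the other exactly their discounted continuation value.
If the studio keeps x when proposing and the distributor keeps y when proposing, then x = 150 − 0.65y and y = 150 − 0.76x.
Solving: x = 150(1 − 0.65) / (1 − 0.76·0.65) = 52.5 / 0.506 ≈ 103.7549.
The distributor gets 150 − 103.7549 ≈ 46.2451.

103.75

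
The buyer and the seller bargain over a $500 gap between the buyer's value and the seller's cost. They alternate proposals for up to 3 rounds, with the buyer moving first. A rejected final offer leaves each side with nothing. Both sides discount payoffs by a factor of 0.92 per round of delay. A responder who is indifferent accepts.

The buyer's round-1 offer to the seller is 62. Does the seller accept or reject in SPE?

Work out the seller's continuation value if the offer is rejected.
Round 3 (the buyer proposes): rejection yields 0 for the seller; the buyer offers 0 and keeps 500.
Round 2 (the seller proposes): the buyer can get 500 next round, worth 0.92 × 500 = 460 now, so the seller offers 460, keeping 40.
So by rejecting in round 1, the seller gets 40 next round, worth 0.92 × 40 = 36.8 now.
Offer 62 ≥ 36.8, so the seller accepts.

Accept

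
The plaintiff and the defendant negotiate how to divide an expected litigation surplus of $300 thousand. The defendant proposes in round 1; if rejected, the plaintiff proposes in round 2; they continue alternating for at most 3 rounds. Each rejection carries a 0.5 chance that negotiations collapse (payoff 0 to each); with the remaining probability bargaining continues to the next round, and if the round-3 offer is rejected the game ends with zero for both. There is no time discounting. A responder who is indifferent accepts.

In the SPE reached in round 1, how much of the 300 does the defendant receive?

225

Round 3 (the defendant proposes): the plaintiff will accept anything ≥ 0, so the defendant offers 0 and keeps 300.
Round 2 (the plaintiff proposes): rejecting gives the defendant an expected 0.5 × 300 = 150, so the plaintiff offers 150, keeping 150.
Round 1 (the defendant proposes): rejecting gives the plaintiff an expected 0.5 × 150 = 75, so the defendant offers 75, keeping 225.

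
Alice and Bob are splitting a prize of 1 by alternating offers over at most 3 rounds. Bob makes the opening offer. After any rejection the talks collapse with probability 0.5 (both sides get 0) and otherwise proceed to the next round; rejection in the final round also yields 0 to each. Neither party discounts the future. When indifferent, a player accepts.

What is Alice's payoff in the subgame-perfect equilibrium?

Round 3 (Bob proposes): rejection yields 0 for Alice; Bob offers 0 and keeps 1.
Round 2 (Alice proposes): rejecting gives Bob an expected 0.5 × 1 = 0.5, so Alice offers 0.5, keeping 0.5.
Round 1 (Bob proposes): rejecting gives Alice an expected 0.5 × 0.5 = 0.25; Bob offers that and keeps 0.75.

0.25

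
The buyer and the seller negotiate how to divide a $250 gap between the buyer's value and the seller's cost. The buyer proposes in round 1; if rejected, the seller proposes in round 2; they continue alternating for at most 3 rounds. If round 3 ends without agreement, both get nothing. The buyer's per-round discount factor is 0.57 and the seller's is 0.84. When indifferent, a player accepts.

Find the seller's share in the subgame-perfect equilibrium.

90.3

Round 3 (the buyer proposes): rejection yields 0 for the seller; the buyer offers 0 and keeps 250.
Round 2 (the seller proposes): the buyer can get 250 next round, worth 0.57 × 250 = 142.5 now. The seller offers 142.5 and keeps 250 − 142.5 = 107.5.
Round 1 (the buyer proposes): the seller can get 107.5 next round, worth 0.84 × 107.5 = 90.3 now. The buyer offers 90.3 and keeps 250 − 90.3 = 159.7.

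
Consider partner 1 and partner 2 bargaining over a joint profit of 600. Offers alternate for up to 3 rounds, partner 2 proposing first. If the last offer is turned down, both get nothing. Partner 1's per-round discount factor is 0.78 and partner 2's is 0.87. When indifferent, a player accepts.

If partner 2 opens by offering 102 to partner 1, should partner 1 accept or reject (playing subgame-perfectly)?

Accept

Round 3 (partner 2 proposes): partner 1 will accept anything ≥ 0, so partner 2 offers 0 and keeps 600.
Round 2 (partner 1 proposes): partner 2 can get 600 next round, worth 0.87 × 600 = 522 now. Partner 1 offers 522 and keeps 600 − 522 = 78.
So by rejecting in round 1, partner 1 gets 78 next round, worth 0.78 × 78 = 60.84 now.
Offer 102 ≥ 60.84, so partner 1 accepts.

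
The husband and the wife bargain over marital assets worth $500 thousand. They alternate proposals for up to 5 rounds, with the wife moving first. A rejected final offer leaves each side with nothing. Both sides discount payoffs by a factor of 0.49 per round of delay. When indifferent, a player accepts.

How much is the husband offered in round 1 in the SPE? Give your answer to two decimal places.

By backward induction:
Round 5 (the wife proposes): rejection yields 0 for the husband; the wife offers 0 and keeps 500.
Round 4 (the husband proposes): the wife can get 500 next round, worth 0.49 × 500 = 245 now. The husband offers 245 and keeps 500 − 245 = 255.
Round 3 (the wife proposes): the husband can get 255 next round, worth 0.49 × 255 = 124.95 now. The wife offers 124.95 and keeps 500 − 124.95 = 375.05.
Round 2 (the husband proposes): the wife can get 375.05 next round, worth 0.49 × 375.05 = 183.7745 now. The husband offers 183.7745 and keeps 500 − 183.7745 = 316.2255.
Round 1 (the wife proposes): the husband can get 316.2255 next round, worth 0.49 × 316.2255 = 154.950495 now. The wife offers 154.950495 and keeps 500 − 154.950495 = 345.049505.

154.95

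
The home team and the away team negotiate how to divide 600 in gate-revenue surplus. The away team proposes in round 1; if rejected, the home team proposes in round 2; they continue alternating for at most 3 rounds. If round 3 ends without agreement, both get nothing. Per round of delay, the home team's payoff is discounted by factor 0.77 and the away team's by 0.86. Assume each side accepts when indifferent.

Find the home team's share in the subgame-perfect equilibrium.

64.68

Solve by backward induction from round 3.
Round 3 (the away team proposes): the home team will accept anything ≥ 0, so the away team offers 0 and keeps 600.
Round 2 (the home team proposes): the away team can get 600 next round, worth 0.86 × 600 = 516 now; the home team offers that and keeps 84.
Round 1 (the away team proposes): the home team can get 84 next round, worth 0.77 × 84 = 64.68 now; the away team offers that and keeps 535.32.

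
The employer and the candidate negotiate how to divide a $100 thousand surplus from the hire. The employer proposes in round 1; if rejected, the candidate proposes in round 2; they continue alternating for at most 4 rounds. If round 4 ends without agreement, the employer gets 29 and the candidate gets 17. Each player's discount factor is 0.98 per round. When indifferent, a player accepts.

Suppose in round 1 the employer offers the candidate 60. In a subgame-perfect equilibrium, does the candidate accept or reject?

Round 4 (the candidate proposes): the employer gets 29 if talks fail, so the candidate offers 29 and keeps 71.
Round 3 (the employer proposes): the candidate can get 71 next round, worth 0.98 × 71 = 69.58 now. The employer offers 69.58 and keeps 100 − 69.58 = 30.42.
Round 2 (the candidate proposes): the employer can get 30.42 next round, worth 0.98 × 30.42 = 29.8116 now. The candidate offers 29.8116 and keeps 100 − 29.8116 = 70.1884.
So by rejecting in round 1, the candidate gets 70.1884 next round, worth 0.98 × 70.1884 = 68.784632 now.
Offer 60 < 68.784632, so the candidate rejects.

Reject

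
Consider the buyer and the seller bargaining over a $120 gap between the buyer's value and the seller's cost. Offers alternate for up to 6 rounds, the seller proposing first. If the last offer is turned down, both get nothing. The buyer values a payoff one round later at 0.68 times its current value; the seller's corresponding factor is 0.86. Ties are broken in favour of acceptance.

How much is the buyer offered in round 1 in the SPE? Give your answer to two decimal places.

By backward induction:
Round 6 (the buyer proposes): rejection yields 0 for the seller; the buyer offers 0 and keeps 120.
Round 5 (the seller proposes): the buyer can get 120 next round, worth 0.68 × 120 = 81.6 now; the seller offers that and keeps 38.4.
Round 4 (the buyer proposes): the seller can get 38.4 next round, worth 0.86 × 38.4 = 33.024 now; the buyer offers that and keeps 86.976.
Round 3 (the seller proposes): the buyer can get 86.976 next round, worth 0.68 × 86.976 = 59.14368 now; the seller offers that and keeps 60.85632.
Round 2 (the buyer proposes): the seller can get 60.85632 next round, worth 0.86 × 60.85632 = 52.3364352 now. The buyer offers 52.3364352 and keeps 120 − 52.3364352 = 67.6635648.
Round 1 (the seller proposes): the buyer can get 67.6635648 next round, worth 0.68 × 67.6635648 = 46.011224064 now, so the seller offers 46.011224064, keeping 73.988775936.

46.01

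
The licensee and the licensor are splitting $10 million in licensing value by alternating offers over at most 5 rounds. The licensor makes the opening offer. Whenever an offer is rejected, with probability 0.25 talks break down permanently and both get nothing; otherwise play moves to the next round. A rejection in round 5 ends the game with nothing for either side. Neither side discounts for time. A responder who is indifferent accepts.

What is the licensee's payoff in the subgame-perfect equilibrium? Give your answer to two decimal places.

2.93

Round 5 (the licensor proposes): rejection yields 0 for the licensee; the licensor offers 0 and keeps 10.
Round 4 (the licensee proposes): rejecting gives the licensor an expected 0.75 × 10 = 7.5, so the licensee offers 7.5, keeping 2.5.
Round 3 (the licensor proposes): rejecting gives the licensee an expected 0.75 × 2.5 = 1.875. The licensor offers 1.875 and keeps 10 − 1.875 = 8.125.
Round 2 (the licensee proposes): rejecting gives the licensor an expected 0.75 × 8.125 = 6.09375. The licensee offers 6.09375 and keeps 10 − 6.09375 = 3.90625.
Round 1 (the licensor proposes): rejecting gives the licensee an expected 0.75 × 3.90625 = 2.9296875; the licensor offers that and keeps 7.0703125.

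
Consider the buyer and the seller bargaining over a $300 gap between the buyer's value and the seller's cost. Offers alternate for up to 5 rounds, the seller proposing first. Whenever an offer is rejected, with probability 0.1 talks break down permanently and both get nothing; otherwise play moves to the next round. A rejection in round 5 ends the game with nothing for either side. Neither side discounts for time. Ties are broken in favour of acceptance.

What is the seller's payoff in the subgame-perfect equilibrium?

251.13

Round 5 (the seller proposes): the buyer will accept anything ≥ 0, so the seller offers 0 and keeps 300.
Round 4 (the buyer proposes): rejecting gives the seller an expected 0.9 × 300 = 270; the buyer offers that and keeps 30.
Round 3 (the seller proposes): rejecting gives the buyer an expected 0.9 × 30 = 27. The seller offers 27 and keeps 300 − 27 = 273.
Round 2 (the buyer proposes): rejecting gives the seller an expected 0.9 × 273 = 245.7, so the buyer offers 245.7, keeping 54.3.
Round 1 (the seller proposes): rejecting gives the buyer an expected 0.9 × 54.3 = 48.87; the seller offers that and keeps 251.13.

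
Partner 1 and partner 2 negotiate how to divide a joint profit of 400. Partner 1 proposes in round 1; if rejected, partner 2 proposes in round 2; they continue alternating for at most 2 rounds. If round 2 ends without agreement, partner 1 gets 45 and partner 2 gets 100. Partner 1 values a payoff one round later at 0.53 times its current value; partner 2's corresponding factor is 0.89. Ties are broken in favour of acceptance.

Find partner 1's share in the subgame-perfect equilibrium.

Solve by backward induction from round 2.
Round 2 (partner 2 proposes): partner 1 gets 45 if talks fail, so partner 2 offers 45 and keeps 355.
Round 1 (partner 1 proposes): partner 2 can get 355 next round, worth 0.89 × 355 = 315.95 now; partner 1 offers that and keeps 84.05.

84.05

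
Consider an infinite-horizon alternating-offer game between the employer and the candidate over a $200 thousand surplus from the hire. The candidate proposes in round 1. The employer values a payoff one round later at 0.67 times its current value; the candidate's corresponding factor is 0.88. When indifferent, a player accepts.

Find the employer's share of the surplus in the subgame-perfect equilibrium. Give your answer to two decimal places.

39.18

When the candidate proposes, the employer accepts any offer worth at least 0.67 times what the employer would get by proposing next round; and vice versa.
This gives x = 200 − 0.67y and y = 200 − 0.88x, where x and y are each side's share when it proposes.
Hence (1 − 0.67·0.88)x = 200(1 − 0.67), i.e. 0.4104·x = 66.
x ≈ 160.8187; the employer's share is 200 − x ≈ 39.1813.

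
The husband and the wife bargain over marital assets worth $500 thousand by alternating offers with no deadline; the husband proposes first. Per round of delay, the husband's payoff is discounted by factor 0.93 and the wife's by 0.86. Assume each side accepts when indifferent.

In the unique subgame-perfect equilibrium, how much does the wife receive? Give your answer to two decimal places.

Let x be the husband's share when the husband proposes and y be the wife's share when the wife proposes.
The wife accepts iff offered ≥ 0.86·y, so x = 500 − 0.86y. Symmetrically y = 500 − 0.93x.
Substituting: x = 500 − 0.86(500 − 0.93x), giving x(1 − 0.93·0.86) = 500(1 − 0.86).
So x = 500 × 0.14 / 0.2002 ≈ 349.6503, and the wife receives 500 − x ≈ 150.3497.

150.35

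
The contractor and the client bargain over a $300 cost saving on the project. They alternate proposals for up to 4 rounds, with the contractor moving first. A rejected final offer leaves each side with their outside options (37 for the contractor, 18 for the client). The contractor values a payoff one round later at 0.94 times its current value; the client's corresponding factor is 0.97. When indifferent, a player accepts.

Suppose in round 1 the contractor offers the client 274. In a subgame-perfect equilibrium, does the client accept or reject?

Accept

Round 4 (the client proposes): the contractor gets 37 if talks fail, so the client offers 37 and keeps 263.
Round 3 (the contractor proposes): the client can get 263 next round, worth 0.97 × 263 = 255.11 now. The contractor offers 255.11 and keeps 300 − 255.11 = 44.89.
Round 2 (the client proposes): the contractor can get 44.89 next round, worth 0.94 × 44.89 = 42.1966 now, so the client offers 42.1966, keeping 257.8034.
So by rejecting in round 1, the client gets 257.8034 next round, worth 0.97 × 257.8034 = 250.069298 now.
Offer 274 ≥ 250.069298, so the client accepts.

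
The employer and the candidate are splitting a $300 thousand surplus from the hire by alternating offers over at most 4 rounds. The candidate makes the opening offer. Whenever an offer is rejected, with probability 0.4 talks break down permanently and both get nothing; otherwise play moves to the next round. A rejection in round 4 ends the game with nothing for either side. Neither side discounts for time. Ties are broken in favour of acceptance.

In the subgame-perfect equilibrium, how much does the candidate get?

163.2

Round 4 (the employer proposes): the candidate will accept anything ≥ 0, so the employer offers 0 and keeps 300.
Round 3 (the candidate proposes): rejecting gives the employer an expected 0.6 × 300 = 180, so the candidate offers 180, keeping 120.
Round 2 (the employer proposes): rejecting gives the candidate an expected 0.6 × 120 = 72; the employer offers that and keeps 228.
Round 1 (the candidate proposes): rejecting gives the employer an expected 0.6 × 228 = 136.8; the candidate offers that and keeps 163.2.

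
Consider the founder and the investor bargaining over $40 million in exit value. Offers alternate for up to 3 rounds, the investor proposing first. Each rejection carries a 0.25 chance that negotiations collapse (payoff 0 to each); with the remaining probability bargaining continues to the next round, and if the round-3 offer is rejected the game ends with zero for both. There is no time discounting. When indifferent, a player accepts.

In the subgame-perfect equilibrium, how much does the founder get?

Round 3 (the investor proposes): the founder will accept anything ≥ 0, so the investor offers 0 and keeps 40.
Round 2 (the founder proposes): rejecting gives the investor an expected 0.75 × 40 = 30, so the founder offers 30, keeping 10.
Round 1 (the investor proposes): rejecting gives the founder an expected 0.75 × 10 = 7.5. The investor offers 7.5 and keeps 40 − 7.5 = 32.5.

7.5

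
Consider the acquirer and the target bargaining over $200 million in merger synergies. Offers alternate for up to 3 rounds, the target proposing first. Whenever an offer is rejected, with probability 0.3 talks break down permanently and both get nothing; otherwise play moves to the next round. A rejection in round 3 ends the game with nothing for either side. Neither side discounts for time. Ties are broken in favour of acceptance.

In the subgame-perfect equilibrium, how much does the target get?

158

By backward induction:
Round 3 (the target proposes): the acquirer will accept anything ≥ 0, so the target offers 0 and keeps 200.
Round 2 (the acquirer proposes): rejecting gives the target an expected 0.7 × 200 = 140; the acquirer offers that and keeps 60.
Round 1 (the target proposes): rejecting gives the acquirer an expected 0.7 × 60 = 42. The target offers 42 and keeps 200 − 42 = 158.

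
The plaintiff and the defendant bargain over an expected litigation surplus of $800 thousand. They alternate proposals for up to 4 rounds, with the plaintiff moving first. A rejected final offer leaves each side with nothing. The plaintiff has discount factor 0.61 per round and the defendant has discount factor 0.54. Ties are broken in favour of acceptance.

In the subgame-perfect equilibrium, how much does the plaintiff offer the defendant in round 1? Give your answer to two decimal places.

Round 4 (the defendant proposes): rejection yields 0 for the plaintiff; the defendant offers 0 and keeps 800.
Round 3 (the plaintiff proposes): the defendant can get 800 next round, worth 0.54 × 800 = 432 now. The plaintiff offers 432 and keeps 800 − 432 = 368.
Round 2 (the defendant proposes): the plaintiff can get 368 next round, worth 0.61 × 368 = 224.48 now. The defendant offers 224.48 and keeps 800 − 224.48 = 575.52.
Round 1 (the plaintiff proposes): the defendant can get 575.52 next round, worth 0.54 × 575.52 = 310.7808 now, so the plaintiff offers 310.7808, keeping 489.2192.

310.78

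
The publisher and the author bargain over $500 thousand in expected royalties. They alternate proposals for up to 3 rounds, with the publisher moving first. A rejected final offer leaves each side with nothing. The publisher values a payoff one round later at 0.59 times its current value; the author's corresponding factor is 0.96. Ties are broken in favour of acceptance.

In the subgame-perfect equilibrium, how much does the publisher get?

303.2

Round 3 (the publisher proposes): the author will accept anything ≥ 0, so the publisher offers 0 and keeps 500.
Round 2 (the author proposes): the publisher can get 500 next round, worth 0.59 × 500 = 295 now. The author offers 295 and keeps 500 − 295 = 205.
Round 1 (the publisher proposes): the author can get 205 next round, worth 0.96 × 205 = 196.8 now, so the publisher offers 196.8, keeping 303.2.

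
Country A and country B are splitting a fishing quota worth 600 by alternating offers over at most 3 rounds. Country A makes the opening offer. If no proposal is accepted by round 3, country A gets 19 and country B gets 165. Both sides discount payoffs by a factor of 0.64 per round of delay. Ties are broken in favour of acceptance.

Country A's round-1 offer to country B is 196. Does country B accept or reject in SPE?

Round 3 (country A proposes): country B gets 165 if talks fail, so country A offers 165 and keeps 435.
Round 2 (country B proposes): country A can get 435 next round, worth 0.64 × 435 = 278.4 now. Country B offers 278.4 and keeps 600 − 278.4 = 321.6.
So by rejecting in round 1, country B gets 321.6 next round, worth 0.64 × 321.6 = 205.824 now.
Offer 196 < 205.824, so country B rejects.

Reject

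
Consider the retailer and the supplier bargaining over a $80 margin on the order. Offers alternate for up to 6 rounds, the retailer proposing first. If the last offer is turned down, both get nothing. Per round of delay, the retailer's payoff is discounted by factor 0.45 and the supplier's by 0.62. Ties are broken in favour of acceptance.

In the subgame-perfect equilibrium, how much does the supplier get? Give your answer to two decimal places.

Round 6 (the supplier proposes): rejection yields 0 for the retailer; the supplier offers 0 and keeps 80.
Round 5 (the retailer proposes): the supplier can get 80 next round, worth 0.62 × 80 = 49.6 now; the retailer offers that and keeps 30.4.
Round 4 (the supplier proposes): the retailer can get 30.4 next round, worth 0.45 × 30.4 = 13.68 now, so the supplier offers 13.68, keeping 66.32.
Round 3 (the retailer proposes): the supplier can get 66.32 next round, worth 0.62 × 66.32 = 41.1184 now, so the retailer offers 41.1184, keeping 38.8816.
Round 2 (the supplier proposes): the retailer can get 38.8816 next round, worth 0.45 × 38.8816 = 17.49672 now, so the supplier offers 17.49672, keeping 62.50328.
Round 1 (the retailer proposes): the supplier can get 62.50328 next round, worth 0.62 × 62.50328 = 38.7520336 now. The retailer offers 38.7520336 and keeps 80 − 38.7520336 = 41.2479664.

38.75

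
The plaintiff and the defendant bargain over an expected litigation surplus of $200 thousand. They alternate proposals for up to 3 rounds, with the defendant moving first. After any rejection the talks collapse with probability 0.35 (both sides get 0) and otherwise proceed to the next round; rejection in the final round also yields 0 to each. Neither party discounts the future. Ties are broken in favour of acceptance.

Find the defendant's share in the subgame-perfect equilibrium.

154.5

By backward induction:
Round 3 (the defendant proposes): the plaintiff will accept anything ≥ 0, so the defendant offers 0 and keeps 200.
Round 2 (the plaintiff proposes): rejecting gives the defendant an expected 0.65 × 200 = 130; the plaintiff offers that and keeps 70.
Round 1 (the defendant proposes): rejecting gives the plaintiff an expected 0.65 × 70 = 45.5; the defendant offers that and keeps 154.5.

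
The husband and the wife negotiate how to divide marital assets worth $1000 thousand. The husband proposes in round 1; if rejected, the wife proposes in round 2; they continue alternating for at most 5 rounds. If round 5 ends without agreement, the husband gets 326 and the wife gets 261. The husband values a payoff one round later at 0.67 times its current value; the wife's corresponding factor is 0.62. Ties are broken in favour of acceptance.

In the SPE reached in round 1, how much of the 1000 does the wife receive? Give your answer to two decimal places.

334.63

By backward induction:
Round 5 (the husband proposes): the wife gets 261 if talks fail, so the husband offers 261 and keeps 739.
Round 4 (the wife proposes): the husband can get 739 next round, worth 0.67 × 739 = 495.13 now; the wife offers that and keeps 504.87.
Round 3 (the husband proposes): the wife can get 504.87 next round, worth 0.62 × 504.87 = 313.0194 now; the husband offers that and keeps 686.9806.
Round 2 (the wife proposes): the husband can get 686.9806 next round, worth 0.67 × 686.9806 = 460.277002 now, so the wife offers 460.277002, keeping 539.722998.
Round 1 (the husband proposes): the wife can get 539.722998 next round, worth 0.62 × 539.722998 = 334.62825876 now; the husband offers that and keeps 665.37174124.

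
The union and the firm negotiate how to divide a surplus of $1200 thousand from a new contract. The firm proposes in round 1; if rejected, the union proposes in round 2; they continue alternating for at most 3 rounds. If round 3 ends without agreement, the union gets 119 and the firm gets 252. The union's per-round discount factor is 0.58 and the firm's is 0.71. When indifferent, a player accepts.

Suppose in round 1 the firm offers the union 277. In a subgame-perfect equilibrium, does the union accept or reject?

Accept

Round 3 (the firm proposes): the union gets 119 if talks fail, so the firm offers 119 and keeps 1081.
Round 2 (the union proposes): the firm can get 1081 next round, worth 0.71 × 1081 = 767.51 now. The union offers 767.51 and keeps 1200 − 767.51 = 432.49.
So by rejecting in round 1, the union gets 432.49 next round, worth 0.58 × 432.49 = 250.8442 now.
Offer 277 ≥ 250.8442, so the union accepts.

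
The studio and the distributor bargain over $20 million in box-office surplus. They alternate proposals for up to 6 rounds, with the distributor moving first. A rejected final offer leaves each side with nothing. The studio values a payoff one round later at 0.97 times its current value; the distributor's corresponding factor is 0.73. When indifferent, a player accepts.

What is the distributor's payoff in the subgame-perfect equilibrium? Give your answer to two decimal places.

1.33

Round 6 (the studio proposes): the distributor will accept anything ≥ 0, so the studio offers 0 and keeps 20.
Round 5 (the distributor proposes): the studio can get 20 next round, worth 0.97 × 20 = 19.4 now, so the distributor offers 19.4, keeping 0.6.
Round 4 (the studio proposes): the distributor can get 0.6 next round, worth 0.73 × 0.6 = 0.438 now, so the studio offers 0.438, keeping 19.562.
Round 3 (the distributor proposes): the studio can get 19.562 next round, worth 0.97 × 19.562 = 18.97514 now; the distributor offers that and keeps 1.02486.
Round 2 (the studio proposes): the distributor can get 1.02486 next round, worth 0.73 × 1.02486 = 0.7481478 now, so the studio offers 0.7481478, keeping 19.2518522.
Round 1 (the distributor proposes): the studio can get 19.2518522 next round, worth 0.97 × 19.2518522 = 18.674296634 now, so the distributor offers 18.674296634, keeping 1.325703366.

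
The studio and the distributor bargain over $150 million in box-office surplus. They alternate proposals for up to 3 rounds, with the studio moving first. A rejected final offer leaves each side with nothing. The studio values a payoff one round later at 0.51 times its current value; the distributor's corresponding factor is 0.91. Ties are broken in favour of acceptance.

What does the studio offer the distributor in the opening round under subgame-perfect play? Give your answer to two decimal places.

Round 3 (the studio proposes): the distributor will accept anything ≥ 0, so the studio offers 0 and keeps 150.
Round 2 (the distributor proposes): the studio can get 150 next round, worth 0.51 × 150 = 76.5 now, so the distributor offers 76.5, keeping 73.5.
Round 1 (the studio proposes): the distributor can get 73.5 next round, worth 0.91 × 73.5 = 66.885 now. The studio offers 66.885 and keeps 150 − 66.885 = 83.115.

66.89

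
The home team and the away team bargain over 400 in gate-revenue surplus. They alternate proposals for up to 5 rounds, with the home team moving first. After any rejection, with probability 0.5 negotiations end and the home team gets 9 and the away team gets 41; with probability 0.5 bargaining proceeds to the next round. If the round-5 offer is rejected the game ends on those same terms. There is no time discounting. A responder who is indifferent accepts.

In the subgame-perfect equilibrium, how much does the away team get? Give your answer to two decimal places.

Round 5 (the home team proposes): the away team gets 41 if talks fail, so the home team offers 41 and keeps 359.
Round 4 (the away team proposes): rejecting gives the home team an expected 0.5 × 359 + 0.5 × 9 = 184. The away team offers 184 and keeps 400 − 184 = 216.
Round 3 (the home team proposes): rejecting gives the away team an expected 0.5 × 216 + 0.5 × 41 = 128.5; the home team offers that and keeps 271.5.
Round 2 (the away team proposes): rejecting gives the home team an expected 0.5 × 271.5 + 0.5 × 9 = 140.25; the away team offers that and keeps 259.75.
Round 1 (the home team proposes): rejecting gives the away team an expected 0.5 × 259.75 + 0.5 × 41 = 150.375; the home team offers that and keeps 249.625.

150.38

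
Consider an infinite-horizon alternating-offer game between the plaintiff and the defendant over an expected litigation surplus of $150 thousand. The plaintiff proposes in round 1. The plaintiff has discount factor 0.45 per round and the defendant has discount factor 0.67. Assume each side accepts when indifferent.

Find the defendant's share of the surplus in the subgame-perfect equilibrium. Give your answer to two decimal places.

79.13

In a stationary SPE each proposer offers the other exactly their discounted continuation value.
If the plaintiff keeps x when proposing and the defendant keeps y when proposing, then x = 150 − 0.67y and y = 150 − 0.45x.
Solving: x = 150(1 − 0.67) / (1 − 0.45·0.67) = 49.5 / 0.6985 ≈ 70.8661.
The defendant gets 150 − 70.8661 ≈ 79.1339.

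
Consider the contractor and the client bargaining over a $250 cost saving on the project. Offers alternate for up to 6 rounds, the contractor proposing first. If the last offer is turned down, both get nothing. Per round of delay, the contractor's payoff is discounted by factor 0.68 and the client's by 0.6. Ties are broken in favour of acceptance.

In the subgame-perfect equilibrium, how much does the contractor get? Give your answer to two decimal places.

Work backward from the last round.
Round 6 (the client proposes): the contractor will accept anything ≥ 0, so the client offers 0 and keeps 250.
Round 5 (the contractor proposes): the client can get 250 next round, worth 0.6 × 250 = 150 now; the contractor offers that and keeps 100.
Round 4 (the client proposes): the contractor can get 100 next round, worth 0.68 × 100 = 68 now. The client offers 68 and keeps 250 − 68 = 182.
Round 3 (the contractor proposes): the client can get 182 next round, worth 0.6 × 182 = 109.2 now; the contractor offers that and keeps 140.8.
Round 2 (the client proposes): the contractor can get 140.8 next round, worth 0.68 × 140.8 = 95.744 now, so the client offers 95.744, keeping 154.256.
Round 1 (the contractor proposes): the client can get 154.256 next round, worth 0.6 × 154.256 = 92.5536 now. The contractor offers 92.5536 and keeps 250 − 92.5536 = 157.4464.

157.45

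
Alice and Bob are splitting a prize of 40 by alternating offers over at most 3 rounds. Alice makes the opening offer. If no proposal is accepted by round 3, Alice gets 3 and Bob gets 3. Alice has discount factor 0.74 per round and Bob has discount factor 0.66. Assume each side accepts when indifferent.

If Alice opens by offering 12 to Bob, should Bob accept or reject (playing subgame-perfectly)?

Work out Bob's continuation value if the offer is rejected.
Round 3 (Alice proposes): Bob gets 3 if talks fail, so Alice offers 3 and keeps 37.
Round 2 (Bob proposes): Alice can get 37 next round, worth 0.74 × 37 = 27.38 now; Bob offers that and keeps 12.62.
So by rejecting in round 1, Bob gets 12.62 next round, worth 0.66 × 12.62 = 8.3292 now.
Offer 12 ≥ 8.3292, so Bob accepts.

Accept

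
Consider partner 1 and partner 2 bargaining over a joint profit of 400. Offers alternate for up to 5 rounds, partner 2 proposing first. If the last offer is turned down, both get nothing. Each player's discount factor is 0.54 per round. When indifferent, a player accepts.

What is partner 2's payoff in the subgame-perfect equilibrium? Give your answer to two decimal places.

By backward induction:
Round 5 (partner 2 proposes): partner 1 will accept anything ≥ 0, so partner 2 offers 0 and keeps 400.
Round 4 (partner 1 proposes): partner 2 can get 400 next round, worth 0.54 × 400 = 216 now; partner 1 offers that and keeps 184.
Round 3 (partner 2 proposes): partner 1 can get 184 next round, worth 0.54 × 184 = 99.36 now. Partner 2 offers 99.36 and keeps 400 − 99.36 = 300.64.
Round 2 (partner 1 proposes): partner 2 can get 300.64 next round, worth 0.54 × 300.64 = 162.3456 now; partner 1 offers that and keeps 237.6544.
Round 1 (partner 2 proposes): partner 1 can get 237.6544 next round, worth 0.54 × 237.6544 = 128.333376 now; partner 2 offers that and keeps 271.666624.

271.67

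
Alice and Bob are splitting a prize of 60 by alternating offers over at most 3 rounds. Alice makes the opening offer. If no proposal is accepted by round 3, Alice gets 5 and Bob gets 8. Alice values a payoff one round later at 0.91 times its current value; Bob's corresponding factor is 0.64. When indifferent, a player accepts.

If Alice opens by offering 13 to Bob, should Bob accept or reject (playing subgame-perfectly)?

Work out Bob's continuation value if the offer is rejected.
Round 3 (Alice proposes): Bob gets 8 if talks fail, so Alice offers 8 and keeps 52.
Round 2 (Bob proposes): Alice can get 52 next round, worth 0.91 × 52 = 47.32 now, so Bob offers 47.32, keeping 12.68.
So by rejecting in round 1, Bob gets 12.68 next round, worth 0.64 × 12.68 = 8.1152 now.
Offer 13 ≥ 8.1152, so Bob accepts.

Accept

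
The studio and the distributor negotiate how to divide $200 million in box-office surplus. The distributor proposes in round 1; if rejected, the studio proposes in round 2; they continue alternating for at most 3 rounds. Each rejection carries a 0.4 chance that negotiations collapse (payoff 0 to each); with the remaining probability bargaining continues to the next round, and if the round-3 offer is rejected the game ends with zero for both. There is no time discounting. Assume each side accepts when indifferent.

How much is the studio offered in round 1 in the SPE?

Round 3 (the distributor proposes): rejection yields 0 for the studio; the distributor offers 0 and keeps 200.
Round 2 (the studio proposes): rejecting gives the distributor an expected 0.6 × 200 = 120; the studio offers that and keeps 80.
Round 1 (the distributor proposes): rejecting gives the studio an expected 0.6 × 80 = 48, so the distributor offers 48, keeping 152.

48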